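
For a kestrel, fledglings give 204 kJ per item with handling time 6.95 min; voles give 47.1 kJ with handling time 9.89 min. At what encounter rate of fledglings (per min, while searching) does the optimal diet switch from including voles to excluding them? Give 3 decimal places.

The zero-one rule: include voles iff E₂/h₂ > λE₁/(1+λh₁). Equality gives the switch point.
λE₁h₂ = E₂ + λE₂h₁ ⇒ λ = E₂/(E₁h₂ − E₂h₁) = 47.1/(2018 − 327.3) = 0.02787 per min.

0.028 per min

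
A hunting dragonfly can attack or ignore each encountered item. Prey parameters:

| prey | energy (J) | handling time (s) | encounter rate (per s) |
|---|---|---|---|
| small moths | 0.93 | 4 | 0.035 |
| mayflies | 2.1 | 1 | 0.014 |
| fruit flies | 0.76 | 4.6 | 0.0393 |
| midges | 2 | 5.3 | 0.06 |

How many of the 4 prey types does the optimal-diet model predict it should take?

4

Rank by E/h (J/s): mayflies 2.1, midges 0.377, small moths 0.233, fruit flies 0.165. Include each in turn until the next type's E/h falls below the running intake rate.
Rate on top 1: 0.02899. midges: 0.377 > 0.02899 → include.
Rate on top 2: 0.1122. small moths: 0.233 > 0.1122 → include.
Rate on top 3: 0.1236. fruit flies: 0.165 > 0.1236 → include.
Optimal diet: mayflies, midges, small moths, fruit flies — 4 of 4 types.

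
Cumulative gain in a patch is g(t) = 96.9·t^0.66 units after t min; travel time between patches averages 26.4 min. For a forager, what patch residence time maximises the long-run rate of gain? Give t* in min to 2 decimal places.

Optimal t* satisfies g'(t*) = g(t*)/(T + t*).
g'(t) = 0.66·96.9·t^-0.34. Setting 0.66·96.9·t^-0.34 = 96.9·t^0.66/(26.4+t) gives 0.66(26.4+t) = t, so 0.34·t = 0.66×26.4.
t* = 0.66×26.4/0.34 = 51.25 min.

51.25 min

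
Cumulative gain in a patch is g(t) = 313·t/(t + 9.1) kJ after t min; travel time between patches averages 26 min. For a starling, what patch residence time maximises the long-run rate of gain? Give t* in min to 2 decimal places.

By the marginal value theorem, leave when the instantaneous gain rate g'(t) equals the habitat-wide average g(t)/(T + t).
g'(t) = 313·9.1/(t + 9.1)². Setting 313·9.1/(t+9.1)² = 313t/[(t+9.1)(26+t)] gives 9.1(26+t) = t(t+9.1), so t² = 9.1×26 = 236.6.
t* = √236.6 = 15.38 min.

15.38 min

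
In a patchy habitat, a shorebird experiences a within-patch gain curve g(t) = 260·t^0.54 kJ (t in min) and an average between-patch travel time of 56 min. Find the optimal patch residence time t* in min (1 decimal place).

Maximise g(t)/(T+t): set derivative to zero → g'(t)(T+t) = g(t).
g'(t) = 0.54·260·t^-0.46. Setting 0.54·260·t^-0.46 = 260·t^0.54/(56+t) gives 0.54(56+t) = t, so 0.46·t = 0.54×56.
t* = 0.54×56/0.46 = 65.74 min.

65.7 min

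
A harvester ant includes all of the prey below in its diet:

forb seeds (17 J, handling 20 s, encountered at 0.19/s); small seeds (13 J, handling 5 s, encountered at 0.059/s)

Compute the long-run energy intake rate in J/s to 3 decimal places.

R = Σλ_iE_i / (1 + Σλ_ih_i)
Numerator: 0.19×17 + 0.059×13 = 3.997
Denominator: 1 + 0.19×20 + 0.059×5 = 5.095
R = 3.997/5.095 = 0.7845 J/s

0.784 J/s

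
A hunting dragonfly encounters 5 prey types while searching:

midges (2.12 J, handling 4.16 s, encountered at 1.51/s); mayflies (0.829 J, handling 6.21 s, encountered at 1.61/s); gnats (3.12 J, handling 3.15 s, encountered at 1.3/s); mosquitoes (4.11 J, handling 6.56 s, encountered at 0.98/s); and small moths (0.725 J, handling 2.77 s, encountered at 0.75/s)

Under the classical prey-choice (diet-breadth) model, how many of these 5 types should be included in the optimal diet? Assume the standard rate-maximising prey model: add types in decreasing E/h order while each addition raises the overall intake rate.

E/h in descending order: gnats 0.99, mosquitoes 0.627, midges 0.51, small moths 0.262, mayflies 0.133 J/s. The optimal diet is the largest prefix of this list for which every included type satisfies E_i/h_i > R on the types above it.
Rate on top 1: 0.7961. mosquitoes: 0.627 < 0.7961 → exclude; stop.
Optimal diet: gnats — 1 of 5 types.

1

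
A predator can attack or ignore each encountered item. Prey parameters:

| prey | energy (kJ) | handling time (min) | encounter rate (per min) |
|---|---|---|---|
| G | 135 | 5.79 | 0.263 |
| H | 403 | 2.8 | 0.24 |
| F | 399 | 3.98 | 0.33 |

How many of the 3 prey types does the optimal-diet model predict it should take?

2

Profitabilities (E/h, kJ/min): H 144, F 100, G 23.3. Add prey in this order while the next type's profitability exceeds the intake rate on those already taken.
Rate on top 1: 57.85. F: 100 > 57.85 → include.
Rate on top 2: 76.5. G: 23.3 < 76.5 → exclude; stop.
Optimal diet: H, F — 2 of 3 types.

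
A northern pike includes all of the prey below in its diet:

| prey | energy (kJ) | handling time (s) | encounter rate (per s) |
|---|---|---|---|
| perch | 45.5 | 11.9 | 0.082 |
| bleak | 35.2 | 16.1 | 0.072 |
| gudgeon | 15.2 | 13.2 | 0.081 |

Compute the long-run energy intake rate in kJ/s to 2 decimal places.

R = (0.082×45.5 + 0.072×35.2 + 0.081×15.2) / (1 + 0.082×11.9 + 0.072×16.1 + 0.081×13.2) = 7.497/4.204 = 1.783 kJ/s.

1.78 kJ/s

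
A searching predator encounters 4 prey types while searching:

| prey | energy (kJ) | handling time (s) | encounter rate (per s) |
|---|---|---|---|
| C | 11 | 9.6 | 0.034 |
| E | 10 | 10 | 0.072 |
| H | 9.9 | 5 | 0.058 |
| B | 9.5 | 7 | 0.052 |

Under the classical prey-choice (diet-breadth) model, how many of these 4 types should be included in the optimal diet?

4

Profitabilities (E/h, kJ/s): H 1.98, B 1.36, C 1.15, E 1. Add prey in this order while the next type's profitability exceeds the intake rate on those already taken.
Rate on top 1: 0.4451. B: 1.36 > 0.4451 → include.
Rate on top 2: 0.6458. C: 1.15 > 0.6458 → include.
Rate on top 3: 0.7282. E: 1 > 0.7282 → include.
Optimal diet: H, B, C, E — 4 of 4 types.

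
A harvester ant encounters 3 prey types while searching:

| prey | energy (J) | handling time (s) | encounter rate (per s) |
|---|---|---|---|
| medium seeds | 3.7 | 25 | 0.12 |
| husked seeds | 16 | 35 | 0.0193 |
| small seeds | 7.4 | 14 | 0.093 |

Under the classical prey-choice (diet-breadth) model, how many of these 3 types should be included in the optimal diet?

2

Profitabilities (E/h, J/s): small seeds 0.529, husked seeds 0.457, medium seeds 0.148. Add prey in this order while the next type's profitability exceeds the intake rate on those already taken.
Rate on top 1: 0.299. husked seeds: 0.457 > 0.299 → include.
Rate on top 2: 0.3348. medium seeds: 0.148 < 0.3348 → exclude; stop.
Optimal diet: small seeds, husked seeds — 2 of 3 types.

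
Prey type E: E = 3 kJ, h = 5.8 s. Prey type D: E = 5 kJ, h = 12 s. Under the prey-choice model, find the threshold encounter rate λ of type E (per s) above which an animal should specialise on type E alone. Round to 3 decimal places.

The zero-one rule: include type D iff E₂/h₂ > λE₁/(1+λh₁). Equality gives the switch point.
λE₁h₂ = E₂ + λE₂h₁ ⇒ λ = E₂/(E₁h₂ − E₂h₁) = 5/(36 − 29) = 0.7143 per s.

0.714 per s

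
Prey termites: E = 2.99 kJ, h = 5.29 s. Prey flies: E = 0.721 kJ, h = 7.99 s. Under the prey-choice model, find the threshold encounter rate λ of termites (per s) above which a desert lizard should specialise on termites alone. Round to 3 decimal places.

0.036 per s

The zero-one rule: include flies iff E₂/h₂ > λE₁/(1+λh₁). Equality gives the switch point.
λE₁h₂ = E₂ + λE₂h₁ ⇒ λ = E₂/(E₁h₂ − E₂h₁) = 0.721/(23.89 − 3.814) = 0.03591 per s.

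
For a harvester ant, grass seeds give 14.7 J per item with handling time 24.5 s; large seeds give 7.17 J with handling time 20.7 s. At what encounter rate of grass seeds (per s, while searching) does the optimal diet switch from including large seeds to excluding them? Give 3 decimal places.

0.056 per s

The zero-one rule: include large seeds iff E₂/h₂ > λE₁/(1+λh₁). Equality gives the switch point.
λE₁h₂ = E₂ + λE₂h₁ ⇒ λ = E₂/(E₁h₂ − E₂h₁) = 7.17/(304.3 − 175.7) = 0.05574 per s.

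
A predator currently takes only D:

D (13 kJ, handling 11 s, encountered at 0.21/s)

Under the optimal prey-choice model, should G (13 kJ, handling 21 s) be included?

No

Intake rate on the current diet: R = (0.21×13) / (1 + 0.21×11) = 2.73/3.31 = 0.8248 kJ/s.
G: E/h = 13/21 = 0.619 kJ/s.
0.619 < 0.8248, so adding G would lower the average — exclude it.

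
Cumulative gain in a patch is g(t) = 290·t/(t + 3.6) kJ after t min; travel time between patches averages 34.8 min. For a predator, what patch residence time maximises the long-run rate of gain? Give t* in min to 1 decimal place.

Maximise g(t)/(T+t): set derivative to zero → g'(t)(T+t) = g(t).
g'(t) = 290·3.6/(t + 3.6)². Setting 290·3.6/(t+3.6)² = 290t/[(t+3.6)(34.8+t)] gives 3.6(34.8+t) = t(t+3.6), so t² = 3.6×34.8 = 125.3.
t* = √125.3 = 11.19 min.

11.2 min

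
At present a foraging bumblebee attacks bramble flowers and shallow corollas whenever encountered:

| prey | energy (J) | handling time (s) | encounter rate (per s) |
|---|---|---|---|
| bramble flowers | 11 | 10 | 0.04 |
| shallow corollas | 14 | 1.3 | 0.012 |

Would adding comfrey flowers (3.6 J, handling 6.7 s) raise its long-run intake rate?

Current rate: (0.04×11 + 0.012×14)/(1 + 0.04×10 + 0.012×1.3) = 0.4295 J/s.
comfrey flowers: E/h = 3.6/6.7 = 0.5373 J/s.
Since 0.5373 > R, including comfrey flowers increases the long-run rate.

Yes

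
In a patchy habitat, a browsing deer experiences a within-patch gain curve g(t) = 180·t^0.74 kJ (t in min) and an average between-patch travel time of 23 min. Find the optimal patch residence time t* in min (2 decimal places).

65.46 min

By the marginal value theorem, leave when the instantaneous gain rate g'(t) equals the habitat-wide average g(t)/(T + t).
g'(t) = 0.74·180·t^-0.26. Setting 0.74·180·t^-0.26 = 180·t^0.74/(23+t) gives 0.74(23+t) = t, so 0.26·t = 0.74×23.
t* = 0.74×23/0.26 = 65.46 min.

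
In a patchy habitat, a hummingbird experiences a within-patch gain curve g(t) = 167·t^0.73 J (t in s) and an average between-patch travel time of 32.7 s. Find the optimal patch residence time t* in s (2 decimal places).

Optimal t* satisfies g'(t*) = g(t*)/(T + t*).
g'(t) = 0.73·167·t^-0.27. Setting 0.73·167·t^-0.27 = 167·t^0.73/(32.7+t) gives 0.73(32.7+t) = t, so 0.27·t = 0.73×32.7.
t* = 0.73×32.7/0.27 = 88.41 s.

88.41 s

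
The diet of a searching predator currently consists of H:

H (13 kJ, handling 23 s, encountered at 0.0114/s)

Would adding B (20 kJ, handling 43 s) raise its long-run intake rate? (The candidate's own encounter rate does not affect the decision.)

Yes

Current rate: (0.0114×13)/(1 + 0.0114×23) = 0.1174 kJ/s.
B: E/h = 20/43 = 0.4651 kJ/s.
0.4651 > 0.1174, so adding B raises the average — include it.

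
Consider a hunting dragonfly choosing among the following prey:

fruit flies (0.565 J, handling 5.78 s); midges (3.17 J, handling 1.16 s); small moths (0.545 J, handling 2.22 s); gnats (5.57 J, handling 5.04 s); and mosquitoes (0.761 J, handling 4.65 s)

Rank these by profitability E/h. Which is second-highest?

Profitability E/h (J/s): fruit flies = 0.565/5.78 = 0.0978, midges = 3.17/1.16 = 2.73, small moths = 0.545/2.22 = 0.245, gnats = 5.57/5.04 = 1.11, mosquitoes = 0.761/4.65 = 0.164.
Ranked: midges > gnats > small moths > mosquitoes > fruit flies.

gnats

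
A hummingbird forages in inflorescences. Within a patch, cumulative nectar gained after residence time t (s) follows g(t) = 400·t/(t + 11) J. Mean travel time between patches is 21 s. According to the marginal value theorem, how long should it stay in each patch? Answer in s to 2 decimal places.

By the marginal value theorem, leave when the instantaneous gain rate g'(t) equals the habitat-wide average g(t)/(T + t).
g'(t) = 400·11/(t + 11)². Setting 400·11/(t+11)² = 400t/[(t+11)(21+t)] gives 11(21+t) = t(t+11), so t² = 11×21 = 231.
t* = √231 = 15.2 s.

15.20 s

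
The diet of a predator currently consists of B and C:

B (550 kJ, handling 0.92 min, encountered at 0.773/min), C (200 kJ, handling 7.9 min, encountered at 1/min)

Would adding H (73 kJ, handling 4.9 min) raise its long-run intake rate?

No

Intake rate on the current diet: R = (0.773×550 + 1×200) / (1 + 0.773×0.92 + 1×7.9) = 625.2/9.611 = 65.04 kJ/min.
H: E/h = 73/4.9 = 14.9 kJ/min.
14.9 < 65.04, so adding H would lower the average — exclude it.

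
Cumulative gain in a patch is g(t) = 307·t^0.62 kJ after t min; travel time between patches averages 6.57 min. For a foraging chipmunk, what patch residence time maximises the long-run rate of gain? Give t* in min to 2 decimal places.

By the marginal value theorem, leave when the instantaneous gain rate g'(t) equals the habitat-wide average g(t)/(T + t).
g'(t) = 0.62·307·t^-0.38. Setting 0.62·307·t^-0.38 = 307·t^0.62/(6.57+t) gives 0.62(6.57+t) = t, so 0.38·t = 0.62×6.57.
t* = 0.62×6.57/0.38 = 10.72 min.

10.72 min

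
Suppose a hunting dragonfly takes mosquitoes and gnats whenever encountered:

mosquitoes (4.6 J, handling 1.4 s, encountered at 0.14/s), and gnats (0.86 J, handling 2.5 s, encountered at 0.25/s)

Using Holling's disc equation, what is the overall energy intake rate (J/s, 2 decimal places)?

R = Σλ_iE_i / (1 + Σλ_ih_i)
Numerator: 0.14×4.6 + 0.25×0.86 = 0.859
Denominator: 1 + 0.14×1.4 + 0.25×2.5 = 1.821
R = 0.859/1.821 = 0.4717 J/s

0.47 J/s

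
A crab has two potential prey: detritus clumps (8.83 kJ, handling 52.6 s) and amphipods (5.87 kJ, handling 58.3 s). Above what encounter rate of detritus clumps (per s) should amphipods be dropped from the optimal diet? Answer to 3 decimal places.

At the threshold, the rate on detritus clumps alone equals the profitability of amphipods: λ·8.83/(1 + λ·52.6) = 5.87/58.3 = 0.1007.
Rearranging, λ(8.83 − 0.1007×52.6) = 0.1007, so λ = 0.1007/3.534 = 0.02849 per s.

0.028 per s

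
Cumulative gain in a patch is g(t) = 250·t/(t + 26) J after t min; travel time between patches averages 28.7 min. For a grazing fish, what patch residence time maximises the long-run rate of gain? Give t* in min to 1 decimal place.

Optimal t* satisfies g'(t*) = g(t*)/(T + t*).
g'(t) = 250·26/(t + 26)². Setting 250·26/(t+26)² = 250t/[(t+26)(28.7+t)] gives 26(28.7+t) = t(t+26), so t² = 26×28.7 = 746.2.
t* = √746.2 = 27.32 min.

27.3 min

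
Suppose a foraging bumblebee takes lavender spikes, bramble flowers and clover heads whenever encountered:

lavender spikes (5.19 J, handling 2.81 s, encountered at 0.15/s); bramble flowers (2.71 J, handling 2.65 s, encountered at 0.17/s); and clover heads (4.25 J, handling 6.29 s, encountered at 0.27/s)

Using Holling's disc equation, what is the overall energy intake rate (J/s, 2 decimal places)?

0.67 J/s

Energy encountered per unit search time: 0.15×5.19 + 0.17×2.71 + 0.27×4.25 = 2.387 J/s.
Handling time per unit search time: 0.15×2.81 + 0.17×2.65 + 0.27×6.29 = 2.57.
Rate = 2.387/(1 + 2.57) = 0.6685 J/s.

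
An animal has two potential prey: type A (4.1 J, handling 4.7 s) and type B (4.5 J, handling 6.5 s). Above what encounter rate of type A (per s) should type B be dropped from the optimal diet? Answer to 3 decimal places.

0.818 per s

At the threshold, the rate on type A alone equals the profitability of type B: λ·4.1/(1 + λ·4.7) = 4.5/6.5 = 0.6923.
Rearranging, λ(4.1 − 0.6923×4.7) = 0.6923, so λ = 0.6923/0.8462 = 0.8182 per s.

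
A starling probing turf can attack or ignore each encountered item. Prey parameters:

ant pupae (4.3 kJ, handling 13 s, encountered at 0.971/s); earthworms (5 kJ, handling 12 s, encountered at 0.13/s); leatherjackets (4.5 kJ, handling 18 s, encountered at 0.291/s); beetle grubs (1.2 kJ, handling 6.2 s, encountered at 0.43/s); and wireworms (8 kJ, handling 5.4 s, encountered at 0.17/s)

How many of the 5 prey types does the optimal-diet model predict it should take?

1

Profitabilities (E/h, kJ/s): wireworms 1.48, earthworms 0.417, ant pupae 0.331, leatherjackets 0.25, beetle grubs 0.194. Add prey in this order while the next type's profitability exceeds the intake rate on those already taken.
Rate on top 1: 0.7091. earthworms: 0.417 < 0.7091 → exclude; stop.
Optimal diet: wireworms — 1 of 5 types.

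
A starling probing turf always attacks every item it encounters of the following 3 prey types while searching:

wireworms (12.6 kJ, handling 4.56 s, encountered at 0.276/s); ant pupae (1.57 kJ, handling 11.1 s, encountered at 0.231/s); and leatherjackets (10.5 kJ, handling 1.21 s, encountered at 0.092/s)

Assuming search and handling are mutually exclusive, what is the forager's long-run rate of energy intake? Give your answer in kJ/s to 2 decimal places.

Energy encountered per unit search time: 0.276×12.6 + 0.231×1.57 + 0.092×10.5 = 4.806 kJ/s.
Handling time per unit search time: 0.276×4.56 + 0.231×11.1 + 0.092×1.21 = 3.934.
Rate = 4.806/(1 + 3.934) = 0.9741 kJ/s.

0.97 kJ/s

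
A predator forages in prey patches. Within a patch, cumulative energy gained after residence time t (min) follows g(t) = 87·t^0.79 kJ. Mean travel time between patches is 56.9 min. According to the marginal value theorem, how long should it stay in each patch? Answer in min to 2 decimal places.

Optimal t* satisfies g'(t*) = g(t*)/(T + t*).
g'(t) = 0.79·87·t^-0.21. Setting 0.79·87·t^-0.21 = 87·t^0.79/(56.9+t) gives 0.79(56.9+t) = t, so 0.21·t = 0.79×56.9.
t* = 0.79×56.9/0.21 = 214.1 min.

214.05 min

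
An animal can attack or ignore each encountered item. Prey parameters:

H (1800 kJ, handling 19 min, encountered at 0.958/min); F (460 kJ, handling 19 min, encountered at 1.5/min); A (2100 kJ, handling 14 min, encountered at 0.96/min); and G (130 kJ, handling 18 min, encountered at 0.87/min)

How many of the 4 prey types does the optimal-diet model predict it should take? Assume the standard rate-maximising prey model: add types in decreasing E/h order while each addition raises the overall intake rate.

E/h in descending order: A 150, H 94.7, F 24.2, G 7.22 kJ/min. The optimal diet is the largest prefix of this list for which every included type satisfies E_i/h_i > R on the types above it.
Rate on top 1: 139.6. H: 94.7 < 139.6 → exclude; stop.
Optimal diet: A — 1 of 4 types.

1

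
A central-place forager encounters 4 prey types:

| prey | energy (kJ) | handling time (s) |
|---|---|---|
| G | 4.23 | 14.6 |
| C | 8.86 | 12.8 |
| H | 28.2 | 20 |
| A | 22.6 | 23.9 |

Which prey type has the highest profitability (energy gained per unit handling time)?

H

In descending order of E/h:
H: 28.2/20 = 1.41 kJ/s
A: 22.6/23.9 = 0.946 kJ/s
C: 8.86/12.8 = 0.692 kJ/s
G: 4.23/14.6 = 0.29 kJ/s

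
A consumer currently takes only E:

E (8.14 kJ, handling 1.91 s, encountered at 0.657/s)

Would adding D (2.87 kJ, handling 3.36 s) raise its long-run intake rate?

No

On E alone, R = ΣλE/(1+Σλh) = 5.348/2.255 = 2.372 kJ/s.
Profitability of D: 2.87/3.36 = 0.8542 kJ/s.
Since 0.8542 < R, time spent handling D is better spent searching.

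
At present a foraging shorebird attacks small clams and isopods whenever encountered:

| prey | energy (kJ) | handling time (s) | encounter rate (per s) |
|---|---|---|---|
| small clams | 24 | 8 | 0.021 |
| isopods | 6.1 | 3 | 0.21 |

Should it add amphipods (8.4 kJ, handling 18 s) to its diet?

No

Intake rate on the current diet: R = (0.021×24 + 0.21×6.1) / (1 + 0.021×8 + 0.21×3) = 1.785/1.798 = 0.9928 kJ/s.
amphipods: E/h = 8.4/18 = 0.4667 kJ/s.
Since 0.4667 < R, time spent handling amphipods is better spent searching.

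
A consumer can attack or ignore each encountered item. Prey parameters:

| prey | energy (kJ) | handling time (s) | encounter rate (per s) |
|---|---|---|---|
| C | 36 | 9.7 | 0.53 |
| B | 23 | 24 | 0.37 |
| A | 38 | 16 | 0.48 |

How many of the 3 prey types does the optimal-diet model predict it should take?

E/h in descending order: C 3.71, A 2.38, B 0.958 kJ/s. The optimal diet is the largest prefix of this list for which every included type satisfies E_i/h_i > R on the types above it.
Rate on top 1: 3.107. A: 2.38 < 3.107 → exclude; stop.
Optimal diet: C — 1 of 3 types.

1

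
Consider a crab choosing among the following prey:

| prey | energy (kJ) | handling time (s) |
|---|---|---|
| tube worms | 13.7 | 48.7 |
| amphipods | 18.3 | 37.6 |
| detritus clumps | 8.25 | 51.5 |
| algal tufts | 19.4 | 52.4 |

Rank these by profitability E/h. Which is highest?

amphipods

Profitability E/h (kJ/s): tube worms = 13.7/48.7 = 0.281, amphipods = 18.3/37.6 = 0.487, detritus clumps = 8.25/51.5 = 0.16, algal tufts = 19.4/52.4 = 0.37.
Ranked: amphipods > algal tufts > tube worms > detritus clumps.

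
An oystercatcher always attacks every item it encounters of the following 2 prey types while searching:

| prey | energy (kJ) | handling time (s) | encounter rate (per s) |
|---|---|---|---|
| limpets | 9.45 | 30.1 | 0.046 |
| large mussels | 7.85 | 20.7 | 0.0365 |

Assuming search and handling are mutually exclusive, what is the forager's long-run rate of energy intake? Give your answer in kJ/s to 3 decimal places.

0.230 kJ/s

Energy encountered per unit search time: 0.046×9.45 + 0.0365×7.85 = 0.7212 kJ/s.
Handling time per unit search time: 0.046×30.1 + 0.0365×20.7 = 2.14.
Rate = 0.7212/(1 + 2.14) = 0.2297 kJ/s.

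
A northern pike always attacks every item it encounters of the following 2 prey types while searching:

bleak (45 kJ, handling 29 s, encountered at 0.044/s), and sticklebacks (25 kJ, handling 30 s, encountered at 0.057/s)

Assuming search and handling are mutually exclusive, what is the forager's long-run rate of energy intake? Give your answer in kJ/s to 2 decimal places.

Energy encountered per unit search time: 0.044×45 + 0.057×25 = 3.405 kJ/s.
Handling time per unit search time: 0.044×29 + 0.057×30 = 2.986.
Rate = 3.405/(1 + 2.986) = 0.8542 kJ/s.

0.85 kJ/s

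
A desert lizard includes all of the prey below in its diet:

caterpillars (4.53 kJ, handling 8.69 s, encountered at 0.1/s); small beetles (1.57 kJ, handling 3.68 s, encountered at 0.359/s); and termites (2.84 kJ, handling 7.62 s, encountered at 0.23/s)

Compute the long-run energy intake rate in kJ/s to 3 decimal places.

Energy encountered per unit search time: 0.1×4.53 + 0.359×1.57 + 0.23×2.84 = 1.67 kJ/s.
Handling time per unit search time: 0.1×8.69 + 0.359×3.68 + 0.23×7.62 = 3.943.
Rate = 1.67/(1 + 3.943) = 0.3378 kJ/s.

0.338 kJ/s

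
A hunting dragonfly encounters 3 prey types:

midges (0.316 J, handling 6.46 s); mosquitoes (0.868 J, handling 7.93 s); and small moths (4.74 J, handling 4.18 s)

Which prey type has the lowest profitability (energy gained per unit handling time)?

Profitability E/h (J/s): midges = 0.316/6.46 = 0.0489, mosquitoes = 0.868/7.93 = 0.109, small moths = 4.74/4.18 = 1.13.
Ranked: small moths > mosquitoes > midges.

midges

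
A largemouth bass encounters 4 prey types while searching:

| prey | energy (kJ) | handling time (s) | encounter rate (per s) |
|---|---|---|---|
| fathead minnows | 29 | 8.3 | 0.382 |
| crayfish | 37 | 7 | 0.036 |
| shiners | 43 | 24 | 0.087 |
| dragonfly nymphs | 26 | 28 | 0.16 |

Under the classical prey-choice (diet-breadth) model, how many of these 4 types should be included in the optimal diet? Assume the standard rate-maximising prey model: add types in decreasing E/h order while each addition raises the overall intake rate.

2

Rank by E/h (kJ/s): crayfish 5.29, fathead minnows 3.49, shiners 1.79, dragonfly nymphs 0.929. Include each in turn until the next type's E/h falls below the running intake rate.
Rate on top 1: 1.064. fathead minnows: 3.49 > 1.064 → include.
Rate on top 2: 2.806. shiners: 1.79 < 2.806 → exclude; stop.
Optimal diet: crayfish, fathead minnows — 2 of 4 types.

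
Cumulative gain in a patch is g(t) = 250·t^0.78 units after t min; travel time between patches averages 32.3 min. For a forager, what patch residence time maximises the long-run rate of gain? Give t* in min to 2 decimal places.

Maximise g(t)/(T+t): set derivative to zero → g'(t)(T+t) = g(t).
g'(t) = 0.78·250·t^-0.22. Setting 0.78·250·t^-0.22 = 250·t^0.78/(32.3+t) gives 0.78(32.3+t) = t, so 0.22·t = 0.78×32.3.
t* = 0.78×32.3/0.22 = 114.5 min.

114.52 min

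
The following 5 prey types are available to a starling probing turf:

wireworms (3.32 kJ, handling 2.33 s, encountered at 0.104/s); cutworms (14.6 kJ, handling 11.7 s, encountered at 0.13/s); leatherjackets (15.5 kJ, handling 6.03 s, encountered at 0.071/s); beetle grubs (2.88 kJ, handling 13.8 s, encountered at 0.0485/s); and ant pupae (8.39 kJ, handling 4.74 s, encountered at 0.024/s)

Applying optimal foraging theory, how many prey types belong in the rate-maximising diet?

4

Profitabilities (E/h, kJ/s): leatherjackets 2.57, ant pupae 1.77, wireworms 1.42, cutworms 1.25, beetle grubs 0.209. Add prey in this order while the next type's profitability exceeds the intake rate on those already taken.
Rate on top 1: 0.7706. ant pupae: 1.77 > 0.7706 → include.
Rate on top 2: 0.8443. wireworms: 1.42 > 0.8443 → include.
Rate on top 3: 0.9232. cutworms: 1.25 > 0.9232 → include.
Rate on top 4: 1.073. beetle grubs: 0.209 < 1.073 → exclude; stop.
Optimal diet: leatherjackets, ant pupae, wireworms, cutworms — 4 of 5 types.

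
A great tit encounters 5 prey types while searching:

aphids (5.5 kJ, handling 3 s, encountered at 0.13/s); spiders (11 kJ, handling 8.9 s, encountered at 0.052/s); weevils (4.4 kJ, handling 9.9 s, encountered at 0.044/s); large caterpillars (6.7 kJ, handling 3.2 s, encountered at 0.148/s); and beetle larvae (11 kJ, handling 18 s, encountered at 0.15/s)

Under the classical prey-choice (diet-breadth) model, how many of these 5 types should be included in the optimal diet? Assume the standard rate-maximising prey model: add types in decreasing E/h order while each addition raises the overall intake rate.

3

Rank by E/h (kJ/s): large caterpillars 2.09, aphids 1.83, spiders 1.24, beetle larvae 0.611, weevils 0.444. Include each in turn until the next type's E/h falls below the running intake rate.
Rate on top 1: 0.6729. aphids: 1.83 > 0.6729 → include.
Rate on top 2: 0.9158. spiders: 1.24 > 0.9158 → include.
Rate on top 3: 0.9795. beetle larvae: 0.611 < 0.9795 → exclude; stop.
Optimal diet: large caterpillars, aphids, spiders — 3 of 5 types.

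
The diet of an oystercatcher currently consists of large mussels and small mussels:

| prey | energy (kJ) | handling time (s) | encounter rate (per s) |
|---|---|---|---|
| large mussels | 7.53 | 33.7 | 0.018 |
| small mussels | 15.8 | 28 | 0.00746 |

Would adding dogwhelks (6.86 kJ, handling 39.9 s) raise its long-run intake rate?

Yes

On large mussels and small mussels alone, R = ΣλE/(1+Σλh) = 0.2534/1.815 = 0.1396 kJ/s.
Profitability of dogwhelks: 6.86/39.9 = 0.1719 kJ/s.
Since 0.1719 > R, including dogwhelks increases the long-run rate.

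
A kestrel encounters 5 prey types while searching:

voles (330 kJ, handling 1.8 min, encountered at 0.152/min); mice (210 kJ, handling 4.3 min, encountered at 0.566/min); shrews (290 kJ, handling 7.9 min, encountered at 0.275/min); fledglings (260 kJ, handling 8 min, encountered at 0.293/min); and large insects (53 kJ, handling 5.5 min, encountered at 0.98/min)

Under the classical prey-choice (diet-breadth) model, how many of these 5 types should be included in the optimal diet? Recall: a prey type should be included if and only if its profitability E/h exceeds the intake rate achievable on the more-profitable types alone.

Profitabilities (E/h, kJ/min): voles 183, mice 48.8, shrews 36.7, fledglings 32.5, large insects 9.64. Add prey in this order while the next type's profitability exceeds the intake rate on those already taken.
Rate on top 1: 39.38. mice: 48.8 > 39.38 → include.
Rate on top 2: 45.59. shrews: 36.7 < 45.59 → exclude; stop.
Optimal diet: voles, mice — 2 of 5 types.

2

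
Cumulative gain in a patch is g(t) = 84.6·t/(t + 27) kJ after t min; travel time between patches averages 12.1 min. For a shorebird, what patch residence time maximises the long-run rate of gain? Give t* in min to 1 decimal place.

By the marginal value theorem, leave when the instantaneous gain rate g'(t) equals the habitat-wide average g(t)/(T + t).
g'(t) = 84.6·27/(t + 27)². Setting 84.6·27/(t+27)² = 84.6t/[(t+27)(12.1+t)] gives 27(12.1+t) = t(t+27), so t² = 27×12.1 = 326.7.
t* = √326.7 = 18.07 min.

18.1 min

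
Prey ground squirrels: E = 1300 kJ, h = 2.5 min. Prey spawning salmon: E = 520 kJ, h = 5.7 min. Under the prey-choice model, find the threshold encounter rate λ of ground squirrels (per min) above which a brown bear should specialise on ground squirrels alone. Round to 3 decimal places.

Drop spawning salmon once their profitability E₂/h₂ falls below the rate achievable on ground squirrels alone: E₂/h₂ = λE₁/(1 + λh₁).
Solve for λ: λE₁h₂ = E₂(1 + λh₁) → λ(E₁h₂ − E₂h₁) = E₂ → λ = E₂/(E₁h₂ − E₂h₁).
λ = 520/(1300×5.7 − 520×2.5) = 520/6110 = 0.08511 per min.

0.085 per min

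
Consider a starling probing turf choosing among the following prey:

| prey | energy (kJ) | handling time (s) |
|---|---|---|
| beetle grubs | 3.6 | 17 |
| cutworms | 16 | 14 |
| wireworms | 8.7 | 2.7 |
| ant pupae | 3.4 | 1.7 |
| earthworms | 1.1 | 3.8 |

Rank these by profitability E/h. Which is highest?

wireworms

In descending order of E/h:
wireworms: 8.7/2.7 = 3.22 kJ/s
ant pupae: 3.4/1.7 = 2 kJ/s
cutworms: 16/14 = 1.14 kJ/s
earthworms: 1.1/3.8 = 0.289 kJ/s
beetle grubs: 3.6/17 = 0.212 kJ/s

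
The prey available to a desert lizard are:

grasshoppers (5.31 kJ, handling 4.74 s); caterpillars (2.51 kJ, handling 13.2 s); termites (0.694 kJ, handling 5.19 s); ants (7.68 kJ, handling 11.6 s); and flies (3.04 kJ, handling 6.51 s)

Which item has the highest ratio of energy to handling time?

grasshoppers

Profitability E/h (kJ/s): grasshoppers = 5.31/4.74 = 1.12, caterpillars = 2.51/13.2 = 0.19, termites = 0.694/5.19 = 0.134, ants = 7.68/11.6 = 0.662, flies = 3.04/6.51 = 0.467.
Ranked: grasshoppers > ants > flies > caterpillars > termites.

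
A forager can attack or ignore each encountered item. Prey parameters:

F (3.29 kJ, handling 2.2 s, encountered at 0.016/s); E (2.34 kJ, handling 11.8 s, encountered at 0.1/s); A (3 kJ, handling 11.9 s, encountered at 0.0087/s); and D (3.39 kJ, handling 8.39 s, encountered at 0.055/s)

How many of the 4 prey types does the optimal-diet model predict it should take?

4

Profitabilities (E/h, kJ/s): F 1.5, D 0.404, A 0.252, E 0.198. Add prey in this order while the next type's profitability exceeds the intake rate on those already taken.
Rate on top 1: 0.05085. D: 0.404 > 0.05085 → include.
Rate on top 2: 0.1598. A: 0.252 > 0.1598 → include.
Rate on top 3: 0.1657. E: 0.198 > 0.1657 → include.
Optimal diet: F, D, A, E — 4 of 4 types.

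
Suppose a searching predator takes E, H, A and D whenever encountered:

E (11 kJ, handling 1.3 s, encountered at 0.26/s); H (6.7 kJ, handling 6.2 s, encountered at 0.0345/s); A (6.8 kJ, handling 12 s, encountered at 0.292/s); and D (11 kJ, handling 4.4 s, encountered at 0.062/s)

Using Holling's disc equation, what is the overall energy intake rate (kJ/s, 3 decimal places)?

Energy encountered per unit search time: 0.26×11 + 0.0345×6.7 + 0.292×6.8 + 0.062×11 = 5.759 kJ/s.
Handling time per unit search time: 0.26×1.3 + 0.0345×6.2 + 0.292×12 + 0.062×4.4 = 4.329.
Rate = 5.759/(1 + 4.329) = 1.081 kJ/s.

1.081 kJ/s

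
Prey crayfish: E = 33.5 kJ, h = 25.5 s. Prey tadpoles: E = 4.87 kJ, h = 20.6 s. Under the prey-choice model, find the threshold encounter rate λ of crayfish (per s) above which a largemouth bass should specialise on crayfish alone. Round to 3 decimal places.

0.009 per s

The zero-one rule: include tadpoles iff E₂/h₂ > λE₁/(1+λh₁). Equality gives the switch point.
λE₁h₂ = E₂ + λE₂h₁ ⇒ λ = E₂/(E₁h₂ − E₂h₁) = 4.87/(690.1 − 124.2) = 0.008606 per s.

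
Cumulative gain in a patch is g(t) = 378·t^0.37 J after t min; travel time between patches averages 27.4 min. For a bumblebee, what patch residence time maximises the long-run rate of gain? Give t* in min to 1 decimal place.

Optimal t* satisfies g'(t*) = g(t*)/(T + t*).
g'(t) = 0.37·378·t^-0.63. Setting 0.37·378·t^-0.63 = 378·t^0.37/(27.4+t) gives 0.37(27.4+t) = t, so 0.63·t = 0.37×27.4.
t* = 0.37×27.4/0.63 = 16.09 min.

16.1 min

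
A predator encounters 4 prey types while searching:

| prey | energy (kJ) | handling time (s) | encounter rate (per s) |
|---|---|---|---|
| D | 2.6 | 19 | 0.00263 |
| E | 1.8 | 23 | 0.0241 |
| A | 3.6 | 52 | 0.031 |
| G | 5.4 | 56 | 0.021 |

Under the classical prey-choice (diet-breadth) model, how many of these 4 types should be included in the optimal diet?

4

Profitabilities (E/h, kJ/s): D 0.137, G 0.0964, E 0.0783, A 0.0692. Add prey in this order while the next type's profitability exceeds the intake rate on those already taken.
Rate on top 1: 0.006513. G: 0.0964 > 0.006513 → include.
Rate on top 2: 0.05402. E: 0.0783 > 0.05402 → include.
Rate on top 3: 0.05885. A: 0.0692 > 0.05885 → include.
Optimal diet: D, G, E, A — 4 of 4 types.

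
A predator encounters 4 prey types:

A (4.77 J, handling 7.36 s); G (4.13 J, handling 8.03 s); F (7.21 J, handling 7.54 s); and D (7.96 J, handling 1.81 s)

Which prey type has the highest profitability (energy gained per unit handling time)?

In descending order of E/h:
D: 7.96/1.81 = 4.4 J/s
F: 7.21/7.54 = 0.956 J/s
A: 4.77/7.36 = 0.648 J/s
G: 4.13/8.03 = 0.514 J/s

D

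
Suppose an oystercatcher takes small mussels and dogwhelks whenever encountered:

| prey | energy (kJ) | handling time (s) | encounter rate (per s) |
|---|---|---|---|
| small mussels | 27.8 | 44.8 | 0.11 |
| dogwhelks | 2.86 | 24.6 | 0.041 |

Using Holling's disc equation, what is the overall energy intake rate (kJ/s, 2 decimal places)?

0.46 kJ/s

Energy encountered per unit search time: 0.11×27.8 + 0.041×2.86 = 3.175 kJ/s.
Handling time per unit search time: 0.11×44.8 + 0.041×24.6 = 5.937.
Rate = 3.175/(1 + 5.937) = 0.4578 kJ/s.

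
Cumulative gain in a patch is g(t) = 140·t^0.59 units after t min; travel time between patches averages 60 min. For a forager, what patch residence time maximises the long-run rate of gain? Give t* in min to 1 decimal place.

Optimal t* satisfies g'(t*) = g(t*)/(T + t*).
g'(t) = 0.59·140·t^-0.41. Setting 0.59·140·t^-0.41 = 140·t^0.59/(60+t) gives 0.59(60+t) = t, so 0.41·t = 0.59×60.
t* = 0.59×60/0.41 = 86.34 min.

86.3 min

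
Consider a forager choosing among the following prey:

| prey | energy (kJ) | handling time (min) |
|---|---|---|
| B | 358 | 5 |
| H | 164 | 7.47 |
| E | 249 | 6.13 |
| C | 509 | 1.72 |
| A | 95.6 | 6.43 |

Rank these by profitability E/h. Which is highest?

C

Profitability E/h (kJ/min): B = 358/5 = 71.6, H = 164/7.47 = 22, E = 249/6.13 = 40.6, C = 509/1.72 = 296, A = 95.6/6.43 = 14.9.
Ranked: C > B > E > H > A.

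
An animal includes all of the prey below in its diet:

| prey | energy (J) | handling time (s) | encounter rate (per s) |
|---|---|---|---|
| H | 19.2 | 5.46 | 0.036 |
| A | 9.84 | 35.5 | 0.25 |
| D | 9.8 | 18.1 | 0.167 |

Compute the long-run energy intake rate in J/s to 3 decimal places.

0.366 J/s

R = (0.036×19.2 + 0.25×9.84 + 0.167×9.8) / (1 + 0.036×5.46 + 0.25×35.5 + 0.167×18.1) = 4.788/13.09 = 0.3656 J/s.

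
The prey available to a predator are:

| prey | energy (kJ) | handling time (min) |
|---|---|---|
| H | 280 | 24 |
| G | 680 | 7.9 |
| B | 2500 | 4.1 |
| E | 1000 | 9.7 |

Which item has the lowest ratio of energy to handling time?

H

Profitability E/h (kJ/min): H = 280/24 = 11.7, G = 680/7.9 = 86.1, B = 2500/4.1 = 610, E = 1000/9.7 = 103.
Ranked: B > E > G > H.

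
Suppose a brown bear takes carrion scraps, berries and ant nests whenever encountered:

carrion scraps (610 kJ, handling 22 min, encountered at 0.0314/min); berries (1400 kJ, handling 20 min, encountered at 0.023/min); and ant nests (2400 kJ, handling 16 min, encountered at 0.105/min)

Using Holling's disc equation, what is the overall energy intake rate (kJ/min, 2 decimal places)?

R = (0.0314×610 + 0.023×1400 + 0.105×2400) / (1 + 0.0314×22 + 0.023×20 + 0.105×16) = 303.4/3.831 = 79.19 kJ/min.

79.19 kJ/min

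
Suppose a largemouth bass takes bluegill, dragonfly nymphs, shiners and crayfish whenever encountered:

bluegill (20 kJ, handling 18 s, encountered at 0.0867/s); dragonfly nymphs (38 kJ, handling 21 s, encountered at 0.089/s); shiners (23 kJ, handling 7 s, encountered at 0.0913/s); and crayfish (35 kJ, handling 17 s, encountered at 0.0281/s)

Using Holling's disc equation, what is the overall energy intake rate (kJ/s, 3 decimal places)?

Energy encountered per unit search time: 0.0867×20 + 0.089×38 + 0.0913×23 + 0.0281×35 = 8.199 kJ/s.
Handling time per unit search time: 0.0867×18 + 0.089×21 + 0.0913×7 + 0.0281×17 = 4.546.
Rate = 8.199/(1 + 4.546) = 1.478 kJ/s.

1.478 kJ/s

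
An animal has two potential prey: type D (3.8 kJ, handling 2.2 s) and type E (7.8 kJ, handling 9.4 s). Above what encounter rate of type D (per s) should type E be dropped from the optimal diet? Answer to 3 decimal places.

The zero-one rule: include type E iff E₂/h₂ > λE₁/(1+λh₁). Equality gives the switch point.
λE₁h₂ = E₂ + λE₂h₁ ⇒ λ = E₂/(E₁h₂ − E₂h₁) = 7.8/(35.72 − 17.16) = 0.4203 per s.

0.420 per s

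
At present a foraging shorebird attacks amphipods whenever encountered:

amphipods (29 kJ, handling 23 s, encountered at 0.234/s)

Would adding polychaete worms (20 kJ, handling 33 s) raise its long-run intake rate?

No

Intake rate on the current diet: R = (0.234×29) / (1 + 0.234×23) = 6.786/6.382 = 1.063 kJ/s.
polychaete worms: E/h = 20/33 = 0.6061 kJ/s.
0.6061 < 1.063, so adding polychaete worms would lower the average — exclude it.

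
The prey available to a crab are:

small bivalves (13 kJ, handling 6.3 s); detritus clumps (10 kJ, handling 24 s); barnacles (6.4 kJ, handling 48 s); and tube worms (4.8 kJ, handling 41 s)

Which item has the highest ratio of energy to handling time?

Profitability E/h (kJ/s): small bivalves = 13/6.3 = 2.06, detritus clumps = 10/24 = 0.417, barnacles = 6.4/48 = 0.133, tube worms = 4.8/41 = 0.117.
Ranked: small bivalves > detritus clumps > barnacles > tube worms.

small bivalves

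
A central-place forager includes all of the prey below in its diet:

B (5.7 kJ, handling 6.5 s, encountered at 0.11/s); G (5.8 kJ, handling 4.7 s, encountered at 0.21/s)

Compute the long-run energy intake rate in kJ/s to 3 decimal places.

0.683 kJ/s

R = Σλ_iE_i / (1 + Σλ_ih_i)
Numerator: 0.11×5.7 + 0.21×5.8 = 1.845
Denominator: 1 + 0.11×6.5 + 0.21×4.7 = 2.702
R = 1.845/2.702 = 0.6828 kJ/s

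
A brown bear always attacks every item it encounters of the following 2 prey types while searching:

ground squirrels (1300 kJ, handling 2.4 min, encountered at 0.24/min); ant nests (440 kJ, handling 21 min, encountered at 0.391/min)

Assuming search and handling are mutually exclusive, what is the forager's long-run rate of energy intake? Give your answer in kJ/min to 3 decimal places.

R = (0.24×1300 + 0.391×440) / (1 + 0.24×2.4 + 0.391×21) = 484/9.787 = 49.46 kJ/min.

49.457 kJ/min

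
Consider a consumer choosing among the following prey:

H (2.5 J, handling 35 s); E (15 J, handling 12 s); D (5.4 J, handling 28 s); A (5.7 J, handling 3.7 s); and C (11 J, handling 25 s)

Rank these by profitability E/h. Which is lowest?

Profitability E/h (J/s): H = 2.5/35 = 0.0714, E = 15/12 = 1.25, D = 5.4/28 = 0.193, A = 5.7/3.7 = 1.54, C = 11/25 = 0.44.
Ranked: A > E > C > D > H.

H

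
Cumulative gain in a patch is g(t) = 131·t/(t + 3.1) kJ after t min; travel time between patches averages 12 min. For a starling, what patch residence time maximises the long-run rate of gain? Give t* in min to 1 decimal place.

Optimal t* satisfies g'(t*) = g(t*)/(T + t*).
g'(t) = 131·3.1/(t + 3.1)². Setting 131·3.1/(t+3.1)² = 131t/[(t+3.1)(12+t)] gives 3.1(12+t) = t(t+3.1), so t² = 3.1×12 = 37.2.
t* = √37.2 = 6.099 min.

6.1 min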